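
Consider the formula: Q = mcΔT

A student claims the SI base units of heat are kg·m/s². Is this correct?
Units of each symbol in Q = mcΔT:
  m (mass): kg
  c (specific heat capacity, in J/(kg·K)): m²/(s²·K)
  ΔT (temperature change): K

Multiplying the contributions: [kg] · [m²/(s²·K)] · [K]
Adding exponents of each base unit: kg: 1, m: 2, s: -2
SI base units of heat: kg·m²/s²

The claimed units kg·m/s² (exponents kg: 1, m: 1, s: -2) do not match the derived units kg·m²/s² (exponents kg: 1, m: 2, s: -2), so the claim is incorrect.

Answer: No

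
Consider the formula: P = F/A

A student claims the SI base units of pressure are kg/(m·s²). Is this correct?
Units of each symbol in P = F/A:
  F (force): kg·m/s²
  A (area): m²  → in the denominator, contributes 1/m²

Multiplying the contributions: [kg·m/s²] · [1/m²]
Adding exponents of each base unit: kg: 1, m: -1, s: -2
SI base units of pressure: kg/(m·s²)

The claimed units kg/(m·s²) match the derived units, so the claim is correct.

Answer: Yes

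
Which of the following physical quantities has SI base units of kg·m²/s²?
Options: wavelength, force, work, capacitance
Checking the SI base units of each option:
  wavelength (λ = v/f): m  ✗
  force (F = ma): kg·m/s²  ✗
  work (W = Fd): kg·m²/s²  ✓ matches
  capacitance (C = Q/V): s⁴·A²/(kg·m²)  ✗

Only work has units kg·m²/s².

Answer: work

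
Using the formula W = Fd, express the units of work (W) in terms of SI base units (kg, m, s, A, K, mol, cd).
Units of each symbol in W = Fd:
  F (force): kg·m/s²
  d (displacement): m

Multiplying the contributions: [kg·m/s²] · [m]
Adding exponents of each base unit: kg: 1, m: 2, s: -2
SI base units of work: kg·m²/s²

Answer: kg·m²/s²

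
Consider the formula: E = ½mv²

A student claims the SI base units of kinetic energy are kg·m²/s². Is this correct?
Units of each symbol in E = ½mv²:
  m (mass): kg
  v (speed): m/s  → to the power 2, contributes m²/s²
  The factor ½ is dimensionless.

Multiplying the contributions: [kg] · [m²/s²]
Adding exponents of each base unit: kg: 1, m: 2, s: -2
SI base units of kinetic energy: kg·m²/s²

The claimed units kg·m²/s² match the derived units, so the claim is correct.

Answer: Yes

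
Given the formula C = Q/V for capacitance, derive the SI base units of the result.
Units of each symbol in C = Q/V:
  Q (charge, in coulombs): s·A
  V (voltage, in volts): kg·m²/(s³·A)  → in the denominator, contributes s³·A/(kg·m²)

Multiplying the contributions: [s·A] · [s³·A/(kg·m²)]
Adding exponents of each base unit: kg: -1, m: -2, s: 4, A: 2
SI base units of capacitance: s⁴·A²/(kg·m²)

Answer: s⁴·A²/(kg·m²)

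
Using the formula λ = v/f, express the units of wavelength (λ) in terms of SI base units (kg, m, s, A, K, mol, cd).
Units of each symbol in λ = v/f:
  v (wave speed): m/s
  f (frequency): 1/s  → in the denominator, contributes s

Multiplying the contributions: [m/s] · [s]
Adding exponents of each base unit: m: 1
SI base units of wavelength: m

Answer: m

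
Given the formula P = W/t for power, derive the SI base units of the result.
Units of each symbol in P = W/t:
  W (work): kg·m²/s²
  t (time): s  → in the denominator, contributes 1/s

Multiplying the contributions: [kg·m²/s²] · [1/s]
Adding exponents of each base unit: kg: 1, m: 2, s: -3
SI base units of power: kg·m²/s³

Answer: kg·m²/s³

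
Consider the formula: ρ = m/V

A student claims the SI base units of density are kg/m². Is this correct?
Units of each symbol in ρ = m/V:
  m (mass): kg
  V (volume): m³  → in the denominator, contributes 1/m³

Multiplying the contributions: [kg] · [1/m³]
Adding exponents of each base unit: kg: 1, m: -3
SI base units of density: kg/m³

The claimed units kg/m² (exponents kg: 1, m: -2) do not match the derived units kg/m³ (exponents kg: 1, m: -3), so the claim is incorrect.

Answer: No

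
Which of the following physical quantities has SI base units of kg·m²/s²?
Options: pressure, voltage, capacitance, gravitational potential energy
Checking the SI base units of each option:
  pressure (P = F/A): kg/(m·s²)  ✗
  voltage (V = IR): kg·m²/(s³·A)  ✗
  capacitance (C = Q/V): s⁴·A²/(kg·m²)  ✗
  gravitational potential energy (U = -GMm/r): kg·m²/s²  ✓ matches

Only gravitational potential energy has units kg·m²/s².

Answer: gravitational potential energy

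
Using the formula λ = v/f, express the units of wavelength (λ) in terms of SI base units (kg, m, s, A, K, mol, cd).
Units of each symbol in λ = v/f:
  v (wave speed): m/s
  f (frequency): 1/s  → in the denominator, contributes s

Multiplying the contributions: [m/s] · [s]
Adding exponents of each base unit: m: 1
SI base units of wavelength: m

Answer: m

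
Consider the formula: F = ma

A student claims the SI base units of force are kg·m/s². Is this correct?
Units of each symbol in F = ma:
  m (mass): kg
  a (acceleration): m/s²

Multiplying the contributions: [kg] · [m/s²]
Adding exponents of each base unit: kg: 1, m: 1, s: -2
SI base units of force: kg·m/s²

The claimed units kg·m/s² match the derived units, so the claim is correct.

Answer: Yes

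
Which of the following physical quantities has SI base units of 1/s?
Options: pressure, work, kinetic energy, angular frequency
Checking the SI base units of each option:
  pressure (P = F/A): kg/(m·s²)  ✗
  work (W = Fd): kg·m²/s²  ✗
  kinetic energy (E = ½mv²): kg·m²/s²  ✗
  angular frequency (ω = 2πf): 1/s  ✓ matches

Only angular frequency has units 1/s.

Answer: angular frequency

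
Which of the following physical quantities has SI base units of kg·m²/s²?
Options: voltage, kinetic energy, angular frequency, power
Checking the SI base units of each option:
  voltage (V = IR): kg·m²/(s³·A)  ✗
  kinetic energy (E = ½mv²): kg·m²/s²  ✓ matches
  angular frequency (ω = 2πf): 1/s  ✗
  power (P = W/t): kg·m²/s³  ✗

Only kinetic energy has units kg·m²/s².

Answer: kinetic energy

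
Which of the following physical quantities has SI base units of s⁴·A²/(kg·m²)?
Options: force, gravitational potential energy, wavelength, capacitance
Checking the SI base units of each option:
  force (F = ma): kg·m/s²  ✗
  gravitational potential energy (U = -GMm/r): kg·m²/s²  ✗
  wavelength (λ = v/f): m  ✗
  capacitance (C = Q/V): s⁴·A²/(kg·m²)  ✓ matches

Only capacitance has units s⁴·A²/(kg·m²).

Answer: capacitance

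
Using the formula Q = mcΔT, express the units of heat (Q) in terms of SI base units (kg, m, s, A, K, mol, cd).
Units of each symbol in Q = mcΔT:
  m (mass): kg
  c (specific heat capacity, in J/(kg·K)): m²/(s²·K)
  ΔT (temperature change): K

Multiplying the contributions: [kg] · [m²/(s²·K)] · [K]
Adding exponents of each base unit: kg: 1, m: 2, s: -2
SI base units of heat: kg·m²/s²

Answer: kg·m²/s²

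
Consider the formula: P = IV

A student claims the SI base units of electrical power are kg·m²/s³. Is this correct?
Units of each symbol in P = IV:
  I (current): A
  V (voltage, in volts): kg·m²/(s³·A)

Multiplying the contributions: [A] · [kg·m²/(s³·A)]
Adding exponents of each base unit: kg: 1, m: 2, s: -3
SI base units of electrical power: kg·m²/s³

The claimed units kg·m²/s³ match the derived units, so the claim is correct.

Answer: Yes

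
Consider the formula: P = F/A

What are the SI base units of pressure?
Units of each symbol in P = F/A:
  F (force): kg·m/s²
  A (area): m²  → in the denominator, contributes 1/m²

Multiplying the contributions: [kg·m/s²] · [1/m²]
Adding exponents of each base unit: kg: 1, m: -1, s: -2
SI base units of pressure: kg/(m·s²)

Answer: kg/(m·s²)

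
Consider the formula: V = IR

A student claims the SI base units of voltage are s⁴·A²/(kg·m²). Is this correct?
Units of each symbol in V = IR:
  I (current): A
  R (resistance, in ohms): kg·m²/(s³·A²)

Multiplying the contributions: [A] · [kg·m²/(s³·A²)]
Adding exponents of each base unit: kg: 1, m: 2, s: -3, A: -1
SI base units of voltage: kg·m²/(s³·A)

The claimed units s⁴·A²/(kg·m²) (exponents kg: -1, m: -2, s: 4, A: 2) do not match the derived units kg·m²/(s³·A) (exponents kg: 1, m: 2, s: -3, A: -1), so the claim is incorrect.

Answer: No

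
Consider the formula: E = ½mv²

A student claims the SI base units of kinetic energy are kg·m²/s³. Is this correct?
Units of each symbol in E = ½mv²:
  m (mass): kg
  v (speed): m/s  → to the power 2, contributes m²/s²
  The factor ½ is dimensionless.

Multiplying the contributions: [kg] · [m²/s²]
Adding exponents of each base unit: kg: 1, m: 2, s: -2
SI base units of kinetic energy: kg·m²/s²

The claimed units kg·m²/s³ (exponents kg: 1, m: 2, s: -3) do not match the derived units kg·m²/s² (exponents kg: 1, m: 2, s: -2), so the claim is incorrect.

Answer: No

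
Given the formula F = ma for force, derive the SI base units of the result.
Units of each symbol in F = ma:
  m (mass): kg
  a (acceleration): m/s²

Multiplying the contributions: [kg] · [m/s²]
Adding exponents of each base unit: kg: 1, m: 1, s: -2
SI base units of force: kg·m/s²

Answer: kg·m/s²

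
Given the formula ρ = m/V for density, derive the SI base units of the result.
Units of each symbol in ρ = m/V:
  m (mass): kg
  V (volume): m³  → in the denominator, contributes 1/m³

Multiplying the contributions: [kg] · [1/m³]
Adding exponents of each base unit: kg: 1, m: -3
SI base units of density: kg/m³

Answer: kg/m³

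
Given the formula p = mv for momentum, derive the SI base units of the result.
Units of each symbol in p = mv:
  m (mass): kg
  v (velocity): m/s

Multiplying the contributions: [kg] · [m/s]
Adding exponents of each base unit: kg: 1, m: 1, s: -1
SI base units of momentum: kg·m/s

Answer: kg·m/s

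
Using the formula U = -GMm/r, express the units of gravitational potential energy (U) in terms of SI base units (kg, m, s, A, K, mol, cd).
Units of each symbol in U = -GMm/r:
  G (gravitational constant): m³/(kg·s²)
  M (mass): kg
  m (mass): kg
  r (distance): m  → in the denominator, contributes 1/m
  The minus sign does not affect the units.

Multiplying the contributions: [m³/(kg·s²)] · [kg] · [kg] · [1/m]
Adding exponents of each base unit: kg: 1, m: 2, s: -2
SI base units of gravitational potential energy: kg·m²/s²

Answer: kg·m²/s²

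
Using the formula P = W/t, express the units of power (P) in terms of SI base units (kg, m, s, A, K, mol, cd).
Units of each symbol in P = W/t:
  W (work): kg·m²/s²
  t (time): s  → in the denominator, contributes 1/s

Multiplying the contributions: [kg·m²/s²] · [1/s]
Adding exponents of each base unit: kg: 1, m: 2, s: -3
SI base units of power: kg·m²/s³

Answer: kg·m²/s³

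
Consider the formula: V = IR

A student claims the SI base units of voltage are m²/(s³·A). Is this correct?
Units of each symbol in V = IR:
  I (current): A
  R (resistance, in ohms): kg·m²/(s³·A²)

Multiplying the contributions: [A] · [kg·m²/(s³·A²)]
Adding exponents of each base unit: kg: 1, m: 2, s: -3, A: -1
SI base units of voltage: kg·m²/(s³·A)

The claimed units m²/(s³·A) (exponents m: 2, s: -3, A: -1) do not match the derived units kg·m²/(s³·A) (exponents kg: 1, m: 2, s: -3, A: -1), so the claim is incorrect.

Answer: No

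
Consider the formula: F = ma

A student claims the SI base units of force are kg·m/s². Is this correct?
Units of each symbol in F = ma:
  m (mass): kg
  a (acceleration): m/s²

Multiplying the contributions: [kg] · [m/s²]
Adding exponents of each base unit: kg: 1, m: 1, s: -2
SI base units of force: kg·m/s²

The claimed units kg·m/s² match the derived units, so the claim is correct.

Answer: Yes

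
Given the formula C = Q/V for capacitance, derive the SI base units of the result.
Units of each symbol in C = Q/V:
  Q (charge, in coulombs): s·A
  V (voltage, in volts): kg·m²/(s³·A)  → in the denominator, contributes s³·A/(kg·m²)

Multiplying the contributions: [s·A] · [s³·A/(kg·m²)]
Adding exponents of each base unit: kg: -1, m: -2, s: 4, A: 2
SI base units of capacitance: s⁴·A²/(kg·m²)

Answer: s⁴·A²/(kg·m²)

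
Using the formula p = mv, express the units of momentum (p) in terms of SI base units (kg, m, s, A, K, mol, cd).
Units of each symbol in p = mv:
  m (mass): kg
  v (velocity): m/s

Multiplying the contributions: [kg] · [m/s]
Adding exponents of each base unit: kg: 1, m: 1, s: -1
SI base units of momentum: kg·m/s

Answer: kg·m/s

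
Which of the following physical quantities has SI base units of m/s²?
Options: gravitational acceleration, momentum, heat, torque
Checking the SI base units of each option:
  gravitational acceleration (g = GM/r²): m/s²  ✓ matches
  momentum (p = mv): kg·m/s  ✗
  heat (Q = mcΔT): kg·m²/s²  ✗
  torque (τ = Fr): kg·m²/s²  ✗

Only gravitational acceleration has units m/s².

Answer: gravitational acceleration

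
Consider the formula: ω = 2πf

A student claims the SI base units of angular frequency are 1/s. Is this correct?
Units of each symbol in ω = 2πf:
  f (frequency): 1/s
  The factor 2π is dimensionless.

Multiplying the contributions: [1/s]
Adding exponents of each base unit: s: -1
SI base units of angular frequency: 1/s

The claimed units 1/s match the derived units, so the claim is correct.

Answer: Yes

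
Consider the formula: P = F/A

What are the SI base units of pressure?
Units of each symbol in P = F/A:
  F (force): kg·m/s²
  A (area): m²  → in the denominator, contributes 1/m²

Multiplying the contributions: [kg·m/s²] · [1/m²]
Adding exponents of each base unit: kg: 1, m: -1, s: -2
SI base units of pressure: kg/(m·s²)

Answer: kg/(m·s²)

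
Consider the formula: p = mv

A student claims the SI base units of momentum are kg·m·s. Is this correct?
Units of each symbol in p = mv:
  m (mass): kg
  v (velocity): m/s

Multiplying the contributions: [kg] · [m/s]
Adding exponents of each base unit: kg: 1, m: 1, s: -1
SI base units of momentum: kg·m/s

The claimed units kg·m·s (exponents kg: 1, m: 1, s: 1) do not match the derived units kg·m/s (exponents kg: 1, m: 1, s: -1), so the claim is incorrect.

Answer: No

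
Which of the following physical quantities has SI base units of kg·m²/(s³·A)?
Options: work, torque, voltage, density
Checking the SI base units of each option:
  work (W = Fd): kg·m²/s²  ✗
  torque (τ = Fr): kg·m²/s²  ✗
  voltage (V = IR): kg·m²/(s³·A)  ✓ matches
  density (ρ = m/V): kg/m³  ✗

Only voltage has units kg·m²/(s³·A).

Answer: voltage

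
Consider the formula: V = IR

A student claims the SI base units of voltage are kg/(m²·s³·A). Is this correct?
Units of each symbol in V = IR:
  I (current): A
  R (resistance, in ohms): kg·m²/(s³·A²)

Multiplying the contributions: [A] · [kg·m²/(s³·A²)]
Adding exponents of each base unit: kg: 1, m: 2, s: -3, A: -1
SI base units of voltage: kg·m²/(s³·A)

The claimed units kg/(m²·s³·A) (exponents kg: 1, m: -2, s: -3, A: -1) do not match the derived units kg·m²/(s³·A) (exponents kg: 1, m: 2, s: -3, A: -1), so the claim is incorrect.

Answer: No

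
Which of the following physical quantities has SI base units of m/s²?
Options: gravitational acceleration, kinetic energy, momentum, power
Checking the SI base units of each option:
  gravitational acceleration (g = GM/r²): m/s²  ✓ matches
  kinetic energy (E = ½mv²): kg·m²/s²  ✗
  momentum (p = mv): kg·m/s  ✗
  power (P = W/t): kg·m²/s³  ✗

Only gravitational acceleration has units m/s².

Answer: gravitational acceleration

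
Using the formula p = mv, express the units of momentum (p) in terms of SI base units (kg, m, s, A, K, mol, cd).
Units of each symbol in p = mv:
  m (mass): kg
  v (velocity): m/s

Multiplying the contributions: [kg] · [m/s]
Adding exponents of each base unit: kg: 1, m: 1, s: -1
SI base units of momentum: kg·m/s

Answer: kg·m/s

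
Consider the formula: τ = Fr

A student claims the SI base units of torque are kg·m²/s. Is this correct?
Units of each symbol in τ = Fr:
  F (force): kg·m/s²
  r (lever arm): m

Multiplying the contributions: [kg·m/s²] · [m]
Adding exponents of each base unit: kg: 1, m: 2, s: -2
SI base units of torque: kg·m²/s²

The claimed units kg·m²/s (exponents kg: 1, m: 2, s: -1) do not match the derived units kg·m²/s² (exponents kg: 1, m: 2, s: -2), so the claim is incorrect.

Answer: No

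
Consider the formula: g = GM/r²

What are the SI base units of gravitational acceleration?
Units of each symbol in g = GM/r²:
  G (gravitational constant): m³/(kg·s²)
  M (mass): kg
  r (distance): m  → to the power 2 in the denominator, contributes 1/m²

Multiplying the contributions: [m³/(kg·s²)] · [kg] · [1/m²]
Adding exponents of each base unit: m: 1, s: -2
SI base units of gravitational acceleration: m/s²

Answer: m/s²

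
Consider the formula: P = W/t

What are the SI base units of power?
Units of each symbol in P = W/t:
  W (work): kg·m²/s²
  t (time): s  → in the denominator, contributes 1/s

Multiplying the contributions: [kg·m²/s²] · [1/s]
Adding exponents of each base unit: kg: 1, m: 2, s: -3
SI base units of power: kg·m²/s³

Answer: kg·m²/s³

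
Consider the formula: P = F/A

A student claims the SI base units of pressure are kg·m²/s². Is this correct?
Units of each symbol in P = F/A:
  F (force): kg·m/s²
  A (area): m²  → in the denominator, contributes 1/m²

Multiplying the contributions: [kg·m/s²] · [1/m²]
Adding exponents of each base unit: kg: 1, m: -1, s: -2
SI base units of pressure: kg/(m·s²)

The claimed units kg·m²/s² (exponents kg: 1, m: 2, s: -2) do not match the derived units kg/(m·s²) (exponents kg: 1, m: -1, s: -2), so the claim is incorrect.

Answer: No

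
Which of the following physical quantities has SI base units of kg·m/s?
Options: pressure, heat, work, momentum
Checking the SI base units of each option:
  pressure (P = F/A): kg/(m·s²)  ✗
  heat (Q = mcΔT): kg·m²/s²  ✗
  work (W = Fd): kg·m²/s²  ✗
  momentum (p = mv): kg·m/s  ✓ matches

Only momentum has units kg·m/s.

Answer: momentum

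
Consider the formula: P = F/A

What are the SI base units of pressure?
Units of each symbol in P = F/A:
  F (force): kg·m/s²
  A (area): m²  → in the denominator, contributes 1/m²

Multiplying the contributions: [kg·m/s²] · [1/m²]
Adding exponents of each base unit: kg: 1, m: -1, s: -2
SI base units of pressure: kg/(m·s²)

Answer: kg/(m·s²)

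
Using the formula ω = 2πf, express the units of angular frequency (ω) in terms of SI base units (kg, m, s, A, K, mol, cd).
Units of each symbol in ω = 2πf:
  f (frequency): 1/s
  The factor 2π is dimensionless.

Multiplying the contributions: [1/s]
Adding exponents of each base unit: s: -1
SI base units of angular frequency: 1/s

Answer: 1/s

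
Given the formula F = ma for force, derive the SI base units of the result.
Units of each symbol in F = ma:
  m (mass): kg
  a (acceleration): m/s²

Multiplying the contributions: [kg] · [m/s²]
Adding exponents of each base unit: kg: 1, m: 1, s: -2
SI base units of force: kg·m/s²

Answer: kg·m/s²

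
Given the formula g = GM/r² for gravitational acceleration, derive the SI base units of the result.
Units of each symbol in g = GM/r²:
  G (gravitational constant): m³/(kg·s²)
  M (mass): kg
  r (distance): m  → to the power 2 in the denominator, contributes 1/m²

Multiplying the contributions: [m³/(kg·s²)] · [kg] · [1/m²]
Adding exponents of each base unit: m: 1, s: -2
SI base units of gravitational acceleration: m/s²

Answer: m/s²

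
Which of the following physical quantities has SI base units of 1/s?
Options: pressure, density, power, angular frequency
Checking the SI base units of each option:
  pressure (P = F/A): kg/(m·s²)  ✗
  density (ρ = m/V): kg/m³  ✗
  power (P = W/t): kg·m²/s³  ✗
  angular frequency (ω = 2πf): 1/s  ✓ matches

Only angular frequency has units 1/s.

Answer: angular frequency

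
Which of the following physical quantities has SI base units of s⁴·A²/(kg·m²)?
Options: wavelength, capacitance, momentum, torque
Checking the SI base units of each option:
  wavelength (λ = v/f): m  ✗
  capacitance (C = Q/V): s⁴·A²/(kg·m²)  ✓ matches
  momentum (p = mv): kg·m/s  ✗
  torque (τ = Fr): kg·m²/s²  ✗

Only capacitance has units s⁴·A²/(kg·m²).

Answer: capacitance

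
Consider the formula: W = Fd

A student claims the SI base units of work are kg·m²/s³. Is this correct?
Units of each symbol in W = Fd:
  F (force): kg·m/s²
  d (displacement): m

Multiplying the contributions: [kg·m/s²] · [m]
Adding exponents of each base unit: kg: 1, m: 2, s: -2
SI base units of work: kg·m²/s²

The claimed units kg·m²/s³ (exponents kg: 1, m: 2, s: -3) do not match the derived units kg·m²/s² (exponents kg: 1, m: 2, s: -2), so the claim is incorrect.

Answer: No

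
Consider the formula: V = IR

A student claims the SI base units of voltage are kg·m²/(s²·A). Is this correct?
Units of each symbol in V = IR:
  I (current): A
  R (resistance, in ohms): kg·m²/(s³·A²)

Multiplying the contributions: [A] · [kg·m²/(s³·A²)]
Adding exponents of each base unit: kg: 1, m: 2, s: -3, A: -1
SI base units of voltage: kg·m²/(s³·A)

The claimed units kg·m²/(s²·A) (exponents kg: 1, m: 2, s: -2, A: -1) do not match the derived units kg·m²/(s³·A) (exponents kg: 1, m: 2, s: -3, A: -1), so the claim is incorrect.

Answer: No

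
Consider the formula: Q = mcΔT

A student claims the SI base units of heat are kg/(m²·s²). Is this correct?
Units of each symbol in Q = mcΔT:
  m (mass): kg
  c (specific heat capacity, in J/(kg·K)): m²/(s²·K)
  ΔT (temperature change): K

Multiplying the contributions: [kg] · [m²/(s²·K)] · [K]
Adding exponents of each base unit: kg: 1, m: 2, s: -2
SI base units of heat: kg·m²/s²

The claimed units kg/(m²·s²) (exponents kg: 1, m: -2, s: -2) do not match the derived units kg·m²/s² (exponents kg: 1, m: 2, s: -2), so the claim is incorrect.

Answer: No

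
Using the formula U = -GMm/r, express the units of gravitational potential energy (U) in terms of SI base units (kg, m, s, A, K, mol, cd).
Units of each symbol in U = -GMm/r:
  G (gravitational constant): m³/(kg·s²)
  M (mass): kg
  m (mass): kg
  r (distance): m  → in the denominator, contributes 1/m
  The minus sign does not affect the units.

Multiplying the contributions: [m³/(kg·s²)] · [kg] · [kg] · [1/m]
Adding exponents of each base unit: kg: 1, m: 2, s: -2
SI base units of gravitational potential energy: kg·m²/s²

Answer: kg·m²/s²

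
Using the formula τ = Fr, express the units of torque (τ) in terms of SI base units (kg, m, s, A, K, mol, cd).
Units of each symbol in τ = Fr:
  F (force): kg·m/s²
  r (lever arm): m

Multiplying the contributions: [kg·m/s²] · [m]
Adding exponents of each base unit: kg: 1, m: 2, s: -2
SI base units of torque: kg·m²/s²

Answer: kg·m²/s²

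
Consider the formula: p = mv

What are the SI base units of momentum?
Units of each symbol in p = mv:
  m (mass): kg
  v (velocity): m/s

Multiplying the contributions: [kg] · [m/s]
Adding exponents of each base unit: kg: 1, m: 1, s: -1
SI base units of momentum: kg·m/s

Answer: kg·m/s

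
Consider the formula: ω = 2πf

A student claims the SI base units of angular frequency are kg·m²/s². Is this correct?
Units of each symbol in ω = 2πf:
  f (frequency): 1/s
  The factor 2π is dimensionless.

Multiplying the contributions: [1/s]
Adding exponents of each base unit: s: -1
SI base units of angular frequency: 1/s

The claimed units kg·m²/s² (exponents kg: 1, m: 2, s: -2) do not match the derived units 1/s (exponents s: -1), so the claim is incorrect.

Answer: No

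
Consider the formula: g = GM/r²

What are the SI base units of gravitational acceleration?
Units of each symbol in g = GM/r²:
  G (gravitational constant): m³/(kg·s²)
  M (mass): kg
  r (distance): m  → to the power 2 in the denominator, contributes 1/m²

Multiplying the contributions: [m³/(kg·s²)] · [kg] · [1/m²]
Adding exponents of each base unit: m: 1, s: -2
SI base units of gravitational acceleration: m/s²

Answer: m/s²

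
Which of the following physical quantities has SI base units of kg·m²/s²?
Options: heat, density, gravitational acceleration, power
Checking the SI base units of each option:
  heat (Q = mcΔT): kg·m²/s²  ✓ matches
  density (ρ = m/V): kg/m³  ✗
  gravitational acceleration (g = GM/r²): m/s²  ✗
  power (P = W/t): kg·m²/s³  ✗

Only heat has units kg·m²/s².

Answer: heat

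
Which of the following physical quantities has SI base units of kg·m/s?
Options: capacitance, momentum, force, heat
Checking the SI base units of each option:
  capacitance (C = Q/V): s⁴·A²/(kg·m²)  ✗
  momentum (p = mv): kg·m/s  ✓ matches
  force (F = ma): kg·m/s²  ✗
  heat (Q = mcΔT): kg·m²/s²  ✗

Only momentum has units kg·m/s.

Answer: momentum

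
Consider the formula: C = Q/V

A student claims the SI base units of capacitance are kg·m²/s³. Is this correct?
Units of each symbol in C = Q/V:
  Q (charge, in coulombs): s·A
  V (voltage, in volts): kg·m²/(s³·A)  → in the denominator, contributes s³·A/(kg·m²)

Multiplying the contributions: [s·A] · [s³·A/(kg·m²)]
Adding exponents of each base unit: kg: -1, m: -2, s: 4, A: 2
SI base units of capacitance: s⁴·A²/(kg·m²)

The claimed units kg·m²/s³ (exponents kg: 1, m: 2, s: -3) do not match the derived units s⁴·A²/(kg·m²) (exponents kg: -1, m: -2, s: 4, A: 2), so the claim is incorrect.

Answer: No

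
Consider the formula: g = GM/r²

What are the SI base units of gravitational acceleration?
Units of each symbol in g = GM/r²:
  G (gravitational constant): m³/(kg·s²)
  M (mass): kg
  r (distance): m  → to the power 2 in the denominator, contributes 1/m²

Multiplying the contributions: [m³/(kg·s²)] · [kg] · [1/m²]
Adding exponents of each base unit: m: 1, s: -2
SI base units of gravitational acceleration: m/s²

Answer: m/s²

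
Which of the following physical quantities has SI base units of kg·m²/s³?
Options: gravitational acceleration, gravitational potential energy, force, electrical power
Checking the SI base units of each option:
  gravitational acceleration (g = GM/r²): m/s²  ✗
  gravitational potential energy (U = -GMm/r): kg·m²/s²  ✗
  force (F = ma): kg·m/s²  ✗
  electrical power (P = IV): kg·m²/s³  ✓ matches

Only electrical power has units kg·m²/s³.

Answer: electrical power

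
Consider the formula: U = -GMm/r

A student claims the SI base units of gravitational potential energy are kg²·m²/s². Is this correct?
Units of each symbol in U = -GMm/r:
  G (gravitational constant): m³/(kg·s²)
  M (mass): kg
  m (mass): kg
  r (distance): m  → in the denominator, contributes 1/m
  The minus sign does not affect the units.

Multiplying the contributions: [m³/(kg·s²)] · [kg] · [kg] · [1/m]
Adding exponents of each base unit: kg: 1, m: 2, s: -2
SI base units of gravitational potential energy: kg·m²/s²

The claimed units kg²·m²/s² (exponents kg: 2, m: 2, s: -2) do not match the derived units kg·m²/s² (exponents kg: 1, m: 2, s: -2), so the claim is incorrect.

Answer: No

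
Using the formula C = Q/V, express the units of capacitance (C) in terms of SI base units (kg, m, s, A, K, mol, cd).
Units of each symbol in C = Q/V:
  Q (charge, in coulombs): s·A
  V (voltage, in volts): kg·m²/(s³·A)  → in the denominator, contributes s³·A/(kg·m²)

Multiplying the contributions: [s·A] · [s³·A/(kg·m²)]
Adding exponents of each base unit: kg: -1, m: -2, s: 4, A: 2
SI base units of capacitance: s⁴·A²/(kg·m²)

Answer: s⁴·A²/(kg·m²)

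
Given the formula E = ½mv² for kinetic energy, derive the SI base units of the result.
Units of each symbol in E = ½mv²:
  m (mass): kg
  v (speed): m/s  → to the power 2, contributes m²/s²
  The factor ½ is dimensionless.

Multiplying the contributions: [kg] · [m²/s²]
Adding exponents of each base unit: kg: 1, m: 2, s: -2
SI base units of kinetic energy: kg·m²/s²

Answer: kg·m²/s²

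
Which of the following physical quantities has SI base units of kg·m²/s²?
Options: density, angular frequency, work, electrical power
Checking the SI base units of each option:
  density (ρ = m/V): kg/m³  ✗
  angular frequency (ω = 2πf): 1/s  ✗
  work (W = Fd): kg·m²/s²  ✓ matches
  electrical power (P = IV): kg·m²/s³  ✗

Only work has units kg·m²/s².

Answer: work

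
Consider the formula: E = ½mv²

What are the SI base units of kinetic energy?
Units of each symbol in E = ½mv²:
  m (mass): kg
  v (speed): m/s  → to the power 2, contributes m²/s²
  The factor ½ is dimensionless.

Multiplying the contributions: [kg] · [m²/s²]
Adding exponents of each base unit: kg: 1, m: 2, s: -2
SI base units of kinetic energy: kg·m²/s²

Answer: kg·m²/s²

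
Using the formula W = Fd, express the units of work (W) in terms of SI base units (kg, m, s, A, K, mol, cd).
Units of each symbol in W = Fd:
  F (force): kg·m/s²
  d (displacement): m

Multiplying the contributions: [kg·m/s²] · [m]
Adding exponents of each base unit: kg: 1, m: 2, s: -2
SI base units of work: kg·m²/s²

Answer: kg·m²/s²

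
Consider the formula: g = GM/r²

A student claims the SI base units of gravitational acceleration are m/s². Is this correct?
Units of each symbol in g = GM/r²:
  G (gravitational constant): m³/(kg·s²)
  M (mass): kg
  r (distance): m  → to the power 2 in the denominator, contributes 1/m²

Multiplying the contributions: [m³/(kg·s²)] · [kg] · [1/m²]
Adding exponents of each base unit: m: 1, s: -2
SI base units of gravitational acceleration: m/s²

The claimed units m/s² match the derived units, so the claim is correct.

Answer: Yes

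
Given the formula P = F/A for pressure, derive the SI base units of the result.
Units of each symbol in P = F/A:
  F (force): kg·m/s²
  A (area): m²  → in the denominator, contributes 1/m²

Multiplying the contributions: [kg·m/s²] · [1/m²]
Adding exponents of each base unit: kg: 1, m: -1, s: -2
SI base units of pressure: kg/(m·s²)

Answer: kg/(m·s²)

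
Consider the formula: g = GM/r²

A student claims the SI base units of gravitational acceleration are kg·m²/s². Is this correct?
Units of each symbol in g = GM/r²:
  G (gravitational constant): m³/(kg·s²)
  M (mass): kg
  r (distance): m  → to the power 2 in the denominator, contributes 1/m²

Multiplying the contributions: [m³/(kg·s²)] · [kg] · [1/m²]
Adding exponents of each base unit: m: 1, s: -2
SI base units of gravitational acceleration: m/s²

The claimed units kg·m²/s² (exponents kg: 1, m: 2, s: -2) do not match the derived units m/s² (exponents m: 1, s: -2), so the claim is incorrect.

Answer: No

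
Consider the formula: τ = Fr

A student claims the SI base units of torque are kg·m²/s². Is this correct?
Units of each symbol in τ = Fr:
  F (force): kg·m/s²
  r (lever arm): m

Multiplying the contributions: [kg·m/s²] · [m]
Adding exponents of each base unit: kg: 1, m: 2, s: -2
SI base units of torque: kg·m²/s²

The claimed units kg·m²/s² match the derived units, so the claim is correct.

Answer: Yes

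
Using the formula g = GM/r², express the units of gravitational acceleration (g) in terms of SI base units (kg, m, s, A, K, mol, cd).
Units of each symbol in g = GM/r²:
  G (gravitational constant): m³/(kg·s²)
  M (mass): kg
  r (distance): m  → to the power 2 in the denominator, contributes 1/m²

Multiplying the contributions: [m³/(kg·s²)] · [kg] · [1/m²]
Adding exponents of each base unit: m: 1, s: -2
SI base units of gravitational acceleration: m/s²

Answer: m/s²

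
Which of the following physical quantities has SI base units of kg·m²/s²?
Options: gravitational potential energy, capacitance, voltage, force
Checking the SI base units of each option:
  gravitational potential energy (U = -GMm/r): kg·m²/s²  ✓ matches
  capacitance (C = Q/V): s⁴·A²/(kg·m²)  ✗
  voltage (V = IR): kg·m²/(s³·A)  ✗
  force (F = ma): kg·m/s²  ✗

Only gravitational potential energy has units kg·m²/s².

Answer: gravitational potential energy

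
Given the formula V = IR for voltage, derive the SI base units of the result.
Units of each symbol in V = IR:
  I (current): A
  R (resistance, in ohms): kg·m²/(s³·A²)

Multiplying the contributions: [A] · [kg·m²/(s³·A²)]
Adding exponents of each base unit: kg: 1, m: 2, s: -3, A: -1
SI base units of voltage: kg·m²/(s³·A)

Answer: kg·m²/(s³·A)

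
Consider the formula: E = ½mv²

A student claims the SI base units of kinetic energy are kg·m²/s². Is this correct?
Units of each symbol in E = ½mv²:
  m (mass): kg
  v (speed): m/s  → to the power 2, contributes m²/s²
  The factor ½ is dimensionless.

Multiplying the contributions: [kg] · [m²/s²]
Adding exponents of each base unit: kg: 1, m: 2, s: -2
SI base units of kinetic energy: kg·m²/s²

The claimed units kg·m²/s² match the derived units, so the claim is correct.

Answer: Yes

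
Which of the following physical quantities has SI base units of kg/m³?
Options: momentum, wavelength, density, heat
Checking the SI base units of each option:
  momentum (p = mv): kg·m/s  ✗
  wavelength (λ = v/f): m  ✗
  density (ρ = m/V): kg/m³  ✓ matches
  heat (Q = mcΔT): kg·m²/s²  ✗

Only density has units kg/m³.

Answer: density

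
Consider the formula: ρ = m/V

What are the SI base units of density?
Units of each symbol in ρ = m/V:
  m (mass): kg
  V (volume): m³  → in the denominator, contributes 1/m³

Multiplying the contributions: [kg] · [1/m³]
Adding exponents of each base unit: kg: 1, m: -3
SI base units of density: kg/m³

Answer: kg/m³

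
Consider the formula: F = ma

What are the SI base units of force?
Units of each symbol in F = ma:
  m (mass): kg
  a (acceleration): m/s²

Multiplying the contributions: [kg] · [m/s²]
Adding exponents of each base unit: kg: 1, m: 1, s: -2
SI base units of force: kg·m/s²

Answer: kg·m/s²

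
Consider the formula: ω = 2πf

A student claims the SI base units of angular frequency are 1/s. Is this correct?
Units of each symbol in ω = 2πf:
  f (frequency): 1/s
  The factor 2π is dimensionless.

Multiplying the contributions: [1/s]
Adding exponents of each base unit: s: -1
SI base units of angular frequency: 1/s

The claimed units 1/s match the derived units, so the claim is correct.

Answer: Yes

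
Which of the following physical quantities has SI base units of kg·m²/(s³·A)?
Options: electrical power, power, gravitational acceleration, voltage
Checking the SI base units of each option:
  electrical power (P = IV): kg·m²/s³  ✗
  power (P = W/t): kg·m²/s³  ✗
  gravitational acceleration (g = GM/r²): m/s²  ✗
  voltage (V = IR): kg·m²/(s³·A)  ✓ matches

Only voltage has units kg·m²/(s³·A).

Answer: voltage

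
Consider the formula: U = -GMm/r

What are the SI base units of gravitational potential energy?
Units of each symbol in U = -GMm/r:
  G (gravitational constant): m³/(kg·s²)
  M (mass): kg
  m (mass): kg
  r (distance): m  → in the denominator, contributes 1/m
  The minus sign does not affect the units.

Multiplying the contributions: [m³/(kg·s²)] · [kg] · [kg] · [1/m]
Adding exponents of each base unit: kg: 1, m: 2, s: -2
SI base units of gravitational potential energy: kg·m²/s²

Answer: kg·m²/s²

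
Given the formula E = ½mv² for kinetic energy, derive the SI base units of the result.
Units of each symbol in E = ½mv²:
  m (mass): kg
  v (speed): m/s  → to the power 2, contributes m²/s²
  The factor ½ is dimensionless.

Multiplying the contributions: [kg] · [m²/s²]
Adding exponents of each base unit: kg: 1, m: 2, s: -2
SI base units of kinetic energy: kg·m²/s²

Answer: kg·m²/s²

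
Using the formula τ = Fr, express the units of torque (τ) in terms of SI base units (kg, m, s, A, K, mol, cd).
Units of each symbol in τ = Fr:
  F (force): kg·m/s²
  r (lever arm): m

Multiplying the contributions: [kg·m/s²] · [m]
Adding exponents of each base unit: kg: 1, m: 2, s: -2
SI base units of torque: kg·m²/s²

Answer: kg·m²/s²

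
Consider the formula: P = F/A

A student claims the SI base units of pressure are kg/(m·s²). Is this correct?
Units of each symbol in P = F/A:
  F (force): kg·m/s²
  A (area): m²  → in the denominator, contributes 1/m²

Multiplying the contributions: [kg·m/s²] · [1/m²]
Adding exponents of each base unit: kg: 1, m: -1, s: -2
SI base units of pressure: kg/(m·s²)

The claimed units kg/(m·s²) match the derived units, so the claim is correct.

Answer: Yes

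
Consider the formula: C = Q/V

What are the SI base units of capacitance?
Units of each symbol in C = Q/V:
  Q (charge, in coulombs): s·A
  V (voltage, in volts): kg·m²/(s³·A)  → in the denominator, contributes s³·A/(kg·m²)

Multiplying the contributions: [s·A] · [s³·A/(kg·m²)]
Adding exponents of each base unit: kg: -1, m: -2, s: 4, A: 2
SI base units of capacitance: s⁴·A²/(kg·m²)

Answer: s⁴·A²/(kg·m²)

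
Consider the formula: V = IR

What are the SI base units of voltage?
Units of each symbol in V = IR:
  I (current): A
  R (resistance, in ohms): kg·m²/(s³·A²)

Multiplying the contributions: [A] · [kg·m²/(s³·A²)]
Adding exponents of each base unit: kg: 1, m: 2, s: -3, A: -1
SI base units of voltage: kg·m²/(s³·A)

Answer: kg·m²/(s³·A)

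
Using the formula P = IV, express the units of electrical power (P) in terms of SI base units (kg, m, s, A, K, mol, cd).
Units of each symbol in P = IV:
  I (current): A
  V (voltage, in volts): kg·m²/(s³·A)

Multiplying the contributions: [A] · [kg·m²/(s³·A)]
Adding exponents of each base unit: kg: 1, m: 2, s: -3
SI base units of electrical power: kg·m²/s³

Answer: kg·m²/s³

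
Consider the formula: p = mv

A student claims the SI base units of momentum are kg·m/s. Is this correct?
Units of each symbol in p = mv:
  m (mass): kg
  v (velocity): m/s

Multiplying the contributions: [kg] · [m/s]
Adding exponents of each base unit: kg: 1, m: 1, s: -1
SI base units of momentum: kg·m/s

The claimed units kg·m/s match the derived units, so the claim is correct.

Answer: Yes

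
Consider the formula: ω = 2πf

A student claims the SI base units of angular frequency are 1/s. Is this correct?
Units of each symbol in ω = 2πf:
  f (frequency): 1/s
  The factor 2π is dimensionless.

Multiplying the contributions: [1/s]
Adding exponents of each base unit: s: -1
SI base units of angular frequency: 1/s

The claimed units 1/s match the derived units, so the claim is correct.

Answer: Yes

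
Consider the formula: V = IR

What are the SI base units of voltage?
Units of each symbol in V = IR:
  I (current): A
  R (resistance, in ohms): kg·m²/(s³·A²)

Multiplying the contributions: [A] · [kg·m²/(s³·A²)]
Adding exponents of each base unit: kg: 1, m: 2, s: -3, A: -1
SI base units of voltage: kg·m²/(s³·A)

Answer: kg·m²/(s³·A)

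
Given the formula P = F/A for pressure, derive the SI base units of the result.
Units of each symbol in P = F/A:
  F (force): kg·m/s²
  A (area): m²  → in the denominator, contributes 1/m²

Multiplying the contributions: [kg·m/s²] · [1/m²]
Adding exponents of each base unit: kg: 1, m: -1, s: -2
SI base units of pressure: kg/(m·s²)

Answer: kg/(m·s²)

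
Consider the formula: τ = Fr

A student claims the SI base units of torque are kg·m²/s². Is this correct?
Units of each symbol in τ = Fr:
  F (force): kg·m/s²
  r (lever arm): m

Multiplying the contributions: [kg·m/s²] · [m]
Adding exponents of each base unit: kg: 1, m: 2, s: -2
SI base units of torque: kg·m²/s²

The claimed units kg·m²/s² match the derived units, so the claim is correct.

Answer: Yes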